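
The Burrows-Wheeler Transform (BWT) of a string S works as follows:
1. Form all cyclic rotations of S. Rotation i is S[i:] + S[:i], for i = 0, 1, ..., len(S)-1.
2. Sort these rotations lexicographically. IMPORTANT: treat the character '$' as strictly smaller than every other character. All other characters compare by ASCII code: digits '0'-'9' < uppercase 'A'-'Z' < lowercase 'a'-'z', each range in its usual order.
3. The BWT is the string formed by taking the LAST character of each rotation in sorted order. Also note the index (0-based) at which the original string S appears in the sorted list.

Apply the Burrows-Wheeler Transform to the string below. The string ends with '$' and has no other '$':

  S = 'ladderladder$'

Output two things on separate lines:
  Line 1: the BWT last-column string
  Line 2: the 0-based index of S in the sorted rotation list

All 13 rotations (rotation i = S[i:]+S[:i]):
  rot[0] = ladderladder$
  rot[1] = adderladder$l
  rot[2] = dderladder$la
  rot[3] = derladder$lad
  rot[4] = erladder$ladd
  rot[5] = rladder$ladde
  rot[6] = ladder$ladder
  rot[7] = adder$ladderl
  rot[8] = dder$ladderla
  rot[9] = der$ladderlad
  rot[10] = er$ladderladd
  rot[11] = r$ladderladde
  rot[12] = $ladderladder
Sorted (with $ < everything):
  sorted[0] = $ladderladder  (last char: 'r')
  sorted[1] = adder$ladderl  (last char: 'l')
  sorted[2] = adderladder$l  (last char: 'l')
  sorted[3] = dder$ladderla  (last char: 'a')
  sorted[4] = dderladder$la  (last char: 'a')
  sorted[5] = der$ladderlad  (last char: 'd')
  sorted[6] = derladder$lad  (last char: 'd')
  sorted[7] = er$ladderladd  (last char: 'd')
  sorted[8] = erladder$ladd  (last char: 'd')
  sorted[9] = ladder$ladder  (last char: 'r')
  sorted[10] = ladderladder$  (last char: '$')
  sorted[11] = r$ladderladde  (last char: 'e')
  sorted[12] = rladder$ladde  (last char: 'e')
Last column: rllaaddddr$ee
Original string S is at sorted index 10

Answer: rllaaddddr$ee
10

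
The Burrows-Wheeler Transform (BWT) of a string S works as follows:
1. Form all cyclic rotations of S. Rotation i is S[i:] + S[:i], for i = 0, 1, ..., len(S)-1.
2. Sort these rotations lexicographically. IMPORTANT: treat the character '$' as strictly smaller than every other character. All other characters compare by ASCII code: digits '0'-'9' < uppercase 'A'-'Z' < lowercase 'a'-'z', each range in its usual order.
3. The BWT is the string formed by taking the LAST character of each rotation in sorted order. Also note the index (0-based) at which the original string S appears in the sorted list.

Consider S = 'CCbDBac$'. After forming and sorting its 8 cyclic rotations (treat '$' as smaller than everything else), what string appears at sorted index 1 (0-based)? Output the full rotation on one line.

All 8 rotations (rotation i = S[i:]+S[:i]):
  rot[0] = CCbDBac$
  rot[1] = CbDBac$C
  rot[2] = bDBac$CC
  rot[3] = DBac$CCb
  rot[4] = Bac$CCbD
  rot[5] = ac$CCbDB
  rot[6] = c$CCbDBa
  rot[7] = $CCbDBac
Sorted (with $ < everything):
  sorted[0] = $CCbDBac
  sorted[1] = Bac$CCbD
  sorted[2] = CCbDBac$
  sorted[3] = CbDBac$C
  sorted[4] = DBac$CCb
  sorted[5] = ac$CCbDB
  sorted[6] = bDBac$CC
  sorted[7] = c$CCbDBa
sorted[1] = Bac$CCbD

Answer: Bac$CCbD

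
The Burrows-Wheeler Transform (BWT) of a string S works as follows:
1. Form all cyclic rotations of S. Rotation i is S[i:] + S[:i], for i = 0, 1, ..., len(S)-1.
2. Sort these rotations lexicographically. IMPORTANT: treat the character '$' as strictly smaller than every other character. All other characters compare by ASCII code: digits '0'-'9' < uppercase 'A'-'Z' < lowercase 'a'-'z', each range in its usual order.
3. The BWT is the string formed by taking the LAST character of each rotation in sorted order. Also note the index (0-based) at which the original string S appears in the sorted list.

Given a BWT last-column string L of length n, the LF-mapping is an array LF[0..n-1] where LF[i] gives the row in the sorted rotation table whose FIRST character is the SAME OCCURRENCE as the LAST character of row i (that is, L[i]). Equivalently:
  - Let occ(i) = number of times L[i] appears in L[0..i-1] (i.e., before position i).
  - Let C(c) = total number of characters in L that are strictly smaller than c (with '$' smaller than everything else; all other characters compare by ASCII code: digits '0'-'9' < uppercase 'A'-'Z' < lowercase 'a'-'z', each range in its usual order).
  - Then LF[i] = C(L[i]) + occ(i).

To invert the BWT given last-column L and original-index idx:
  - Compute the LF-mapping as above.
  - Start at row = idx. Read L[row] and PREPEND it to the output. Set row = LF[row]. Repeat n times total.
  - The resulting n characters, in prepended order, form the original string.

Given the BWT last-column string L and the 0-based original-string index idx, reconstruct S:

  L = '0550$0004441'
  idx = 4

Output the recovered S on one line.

Answer: 01500044450$

Derivation:
LF mapping: 1 10 11 2 0 3 4 5 7 8 9 6
Walk LF starting at row 4, prepending L[row]:
  step 1: row=4, L[4]='$', prepend. Next row=LF[4]=0
  step 2: row=0, L[0]='0', prepend. Next row=LF[0]=1
  step 3: row=1, L[1]='5', prepend. Next row=LF[1]=10
  step 4: row=10, L[10]='4', prepend. Next row=LF[10]=9
  step 5: row=9, L[9]='4', prepend. Next row=LF[9]=8
  step 6: row=8, L[8]='4', prepend. Next row=LF[8]=7
  step 7: row=7, L[7]='0', prepend. Next row=LF[7]=5
  step 8: row=5, L[5]='0', prepend. Next row=LF[5]=3
  step 9: row=3, L[3]='0', prepend. Next row=LF[3]=2
  step 10: row=2, L[2]='5', prepend. Next row=LF[2]=11
  step 11: row=11, L[11]='1', prepend. Next row=LF[11]=6
  step 12: row=6, L[6]='0', prepend. Next row=LF[6]=4
Reversed output: 01500044450$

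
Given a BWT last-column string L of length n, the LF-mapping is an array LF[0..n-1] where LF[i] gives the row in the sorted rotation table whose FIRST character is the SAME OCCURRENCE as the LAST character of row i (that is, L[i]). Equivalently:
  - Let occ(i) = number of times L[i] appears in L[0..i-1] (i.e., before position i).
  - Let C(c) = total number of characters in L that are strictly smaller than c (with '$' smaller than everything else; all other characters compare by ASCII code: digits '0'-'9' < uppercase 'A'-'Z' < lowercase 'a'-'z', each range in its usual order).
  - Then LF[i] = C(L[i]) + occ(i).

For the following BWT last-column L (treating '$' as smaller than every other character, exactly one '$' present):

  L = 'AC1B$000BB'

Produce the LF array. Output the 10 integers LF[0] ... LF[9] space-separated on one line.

Answer: 5 9 4 6 0 1 2 3 7 8

Derivation:
Char counts: '$':1, '0':3, '1':1, 'A':1, 'B':3, 'C':1
C (first-col start): C('$')=0, C('0')=1, C('1')=4, C('A')=5, C('B')=6, C('C')=9
L[0]='A': occ=0, LF[0]=C('A')+0=5+0=5
L[1]='C': occ=0, LF[1]=C('C')+0=9+0=9
L[2]='1': occ=0, LF[2]=C('1')+0=4+0=4
L[3]='B': occ=0, LF[3]=C('B')+0=6+0=6
L[4]='$': occ=0, LF[4]=C('$')+0=0+0=0
L[5]='0': occ=0, LF[5]=C('0')+0=1+0=1
L[6]='0': occ=1, LF[6]=C('0')+1=1+1=2
L[7]='0': occ=2, LF[7]=C('0')+2=1+2=3
L[8]='B': occ=1, LF[8]=C('B')+1=6+1=7
L[9]='B': occ=2, LF[9]=C('B')+2=6+2=8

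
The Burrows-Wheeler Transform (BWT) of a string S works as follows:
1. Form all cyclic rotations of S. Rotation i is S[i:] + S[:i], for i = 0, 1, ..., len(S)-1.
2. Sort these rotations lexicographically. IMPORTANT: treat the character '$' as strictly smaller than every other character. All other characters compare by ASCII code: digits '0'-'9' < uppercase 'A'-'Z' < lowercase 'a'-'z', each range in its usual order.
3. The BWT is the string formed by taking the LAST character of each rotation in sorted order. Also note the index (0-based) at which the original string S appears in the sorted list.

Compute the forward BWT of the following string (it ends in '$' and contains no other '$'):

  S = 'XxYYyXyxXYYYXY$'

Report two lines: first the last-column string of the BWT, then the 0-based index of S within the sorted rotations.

Answer: YYx$yXYYXxYyXYX
3

Derivation:
All 15 rotations (rotation i = S[i:]+S[:i]):
  rot[0] = XxYYyXyxXYYYXY$
  rot[1] = xYYyXyxXYYYXY$X
  rot[2] = YYyXyxXYYYXY$Xx
  rot[3] = YyXyxXYYYXY$XxY
  rot[4] = yXyxXYYYXY$XxYY
  rot[5] = XyxXYYYXY$XxYYy
  rot[6] = yxXYYYXY$XxYYyX
  rot[7] = xXYYYXY$XxYYyXy
  rot[8] = XYYYXY$XxYYyXyx
  rot[9] = YYYXY$XxYYyXyxX
  rot[10] = YYXY$XxYYyXyxXY
  rot[11] = YXY$XxYYyXyxXYY
  rot[12] = XY$XxYYyXyxXYYY
  rot[13] = Y$XxYYyXyxXYYYX
  rot[14] = $XxYYyXyxXYYYXY
Sorted (with $ < everything):
  sorted[0] = $XxYYyXyxXYYYXY  (last char: 'Y')
  sorted[1] = XY$XxYYyXyxXYYY  (last char: 'Y')
  sorted[2] = XYYYXY$XxYYyXyx  (last char: 'x')
  sorted[3] = XxYYyXyxXYYYXY$  (last char: '$')
  sorted[4] = XyxXYYYXY$XxYYy  (last char: 'y')
  sorted[5] = Y$XxYYyXyxXYYYX  (last char: 'X')
  sorted[6] = YXY$XxYYyXyxXYY  (last char: 'Y')
  sorted[7] = YYXY$XxYYyXyxXY  (last char: 'Y')
  sorted[8] = YYYXY$XxYYyXyxX  (last char: 'X')
  sorted[9] = YYyXyxXYYYXY$Xx  (last char: 'x')
  sorted[10] = YyXyxXYYYXY$XxY  (last char: 'Y')
  sorted[11] = xXYYYXY$XxYYyXy  (last char: 'y')
  sorted[12] = xYYyXyxXYYYXY$X  (last char: 'X')
  sorted[13] = yXyxXYYYXY$XxYY  (last char: 'Y')
  sorted[14] = yxXYYYXY$XxYYyX  (last char: 'X')
Last column: YYx$yXYYXxYyXYX
Original string S is at sorted index 3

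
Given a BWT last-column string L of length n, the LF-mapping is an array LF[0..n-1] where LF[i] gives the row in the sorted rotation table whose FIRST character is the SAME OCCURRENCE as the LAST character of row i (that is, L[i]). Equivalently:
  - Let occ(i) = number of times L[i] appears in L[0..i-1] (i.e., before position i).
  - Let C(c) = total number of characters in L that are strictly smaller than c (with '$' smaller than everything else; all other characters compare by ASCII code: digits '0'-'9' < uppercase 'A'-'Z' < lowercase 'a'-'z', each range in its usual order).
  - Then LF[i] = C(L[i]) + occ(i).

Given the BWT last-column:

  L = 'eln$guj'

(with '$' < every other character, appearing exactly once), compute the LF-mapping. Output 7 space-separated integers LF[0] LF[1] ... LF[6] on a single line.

Answer: 1 4 5 0 2 6 3

Derivation:
Char counts: '$':1, 'e':1, 'g':1, 'j':1, 'l':1, 'n':1, 'u':1
C (first-col start): C('$')=0, C('e')=1, C('g')=2, C('j')=3, C('l')=4, C('n')=5, C('u')=6
L[0]='e': occ=0, LF[0]=C('e')+0=1+0=1
L[1]='l': occ=0, LF[1]=C('l')+0=4+0=4
L[2]='n': occ=0, LF[2]=C('n')+0=5+0=5
L[3]='$': occ=0, LF[3]=C('$')+0=0+0=0
L[4]='g': occ=0, LF[4]=C('g')+0=2+0=2
L[5]='u': occ=0, LF[5]=C('u')+0=6+0=6
L[6]='j': occ=0, LF[6]=C('j')+0=3+0=3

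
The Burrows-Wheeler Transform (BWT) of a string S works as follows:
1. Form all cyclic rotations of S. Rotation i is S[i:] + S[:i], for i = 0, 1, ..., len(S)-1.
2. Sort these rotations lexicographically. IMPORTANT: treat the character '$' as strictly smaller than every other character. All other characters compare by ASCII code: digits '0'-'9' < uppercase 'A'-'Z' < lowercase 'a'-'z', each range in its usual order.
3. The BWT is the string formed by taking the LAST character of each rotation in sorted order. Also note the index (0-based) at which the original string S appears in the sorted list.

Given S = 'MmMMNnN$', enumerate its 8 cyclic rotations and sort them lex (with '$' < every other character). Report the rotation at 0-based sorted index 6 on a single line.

Answer: mMMNnN$M

Derivation:
All 8 rotations (rotation i = S[i:]+S[:i]):
  rot[0] = MmMMNnN$
  rot[1] = mMMNnN$M
  rot[2] = MMNnN$Mm
  rot[3] = MNnN$MmM
  rot[4] = NnN$MmMM
  rot[5] = nN$MmMMN
  rot[6] = N$MmMMNn
  rot[7] = $MmMMNnN
Sorted (with $ < everything):
  sorted[0] = $MmMMNnN
  sorted[1] = MMNnN$Mm
  sorted[2] = MNnN$MmM
  sorted[3] = MmMMNnN$
  sorted[4] = N$MmMMNn
  sorted[5] = NnN$MmMM
  sorted[6] = mMMNnN$M
  sorted[7] = nN$MmMMN
sorted[6] = mMMNnN$M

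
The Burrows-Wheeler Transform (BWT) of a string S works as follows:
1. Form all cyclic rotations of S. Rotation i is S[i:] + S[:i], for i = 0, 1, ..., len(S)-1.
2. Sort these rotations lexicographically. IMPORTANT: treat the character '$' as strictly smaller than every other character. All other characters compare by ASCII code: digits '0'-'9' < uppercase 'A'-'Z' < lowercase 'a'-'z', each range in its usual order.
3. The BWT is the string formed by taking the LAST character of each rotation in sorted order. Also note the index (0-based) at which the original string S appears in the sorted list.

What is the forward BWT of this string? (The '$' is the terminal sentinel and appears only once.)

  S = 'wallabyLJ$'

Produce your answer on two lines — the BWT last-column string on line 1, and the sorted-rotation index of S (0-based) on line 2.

Answer: JLylwala$b
8

Derivation:
All 10 rotations (rotation i = S[i:]+S[:i]):
  rot[0] = wallabyLJ$
  rot[1] = allabyLJ$w
  rot[2] = llabyLJ$wa
  rot[3] = labyLJ$wal
  rot[4] = abyLJ$wall
  rot[5] = byLJ$walla
  rot[6] = yLJ$wallab
  rot[7] = LJ$wallaby
  rot[8] = J$wallabyL
  rot[9] = $wallabyLJ
Sorted (with $ < everything):
  sorted[0] = $wallabyLJ  (last char: 'J')
  sorted[1] = J$wallabyL  (last char: 'L')
  sorted[2] = LJ$wallaby  (last char: 'y')
  sorted[3] = abyLJ$wall  (last char: 'l')
  sorted[4] = allabyLJ$w  (last char: 'w')
  sorted[5] = byLJ$walla  (last char: 'a')
  sorted[6] = labyLJ$wal  (last char: 'l')
  sorted[7] = llabyLJ$wa  (last char: 'a')
  sorted[8] = wallabyLJ$  (last char: '$')
  sorted[9] = yLJ$wallab  (last char: 'b')
Last column: JLylwala$b
Original string S is at sorted index 8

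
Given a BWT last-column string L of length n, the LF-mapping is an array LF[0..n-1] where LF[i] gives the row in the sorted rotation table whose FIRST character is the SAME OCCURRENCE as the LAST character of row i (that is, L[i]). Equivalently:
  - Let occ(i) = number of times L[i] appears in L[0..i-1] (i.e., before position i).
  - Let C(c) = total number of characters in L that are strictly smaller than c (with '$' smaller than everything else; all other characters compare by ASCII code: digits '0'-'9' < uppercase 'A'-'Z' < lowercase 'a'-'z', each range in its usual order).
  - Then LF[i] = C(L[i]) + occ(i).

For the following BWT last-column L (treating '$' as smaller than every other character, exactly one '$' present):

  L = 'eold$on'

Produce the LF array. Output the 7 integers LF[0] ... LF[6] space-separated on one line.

Char counts: '$':1, 'd':1, 'e':1, 'l':1, 'n':1, 'o':2
C (first-col start): C('$')=0, C('d')=1, C('e')=2, C('l')=3, C('n')=4, C('o')=5
L[0]='e': occ=0, LF[0]=C('e')+0=2+0=2
L[1]='o': occ=0, LF[1]=C('o')+0=5+0=5
L[2]='l': occ=0, LF[2]=C('l')+0=3+0=3
L[3]='d': occ=0, LF[3]=C('d')+0=1+0=1
L[4]='$': occ=0, LF[4]=C('$')+0=0+0=0
L[5]='o': occ=1, LF[5]=C('o')+1=5+1=6
L[6]='n': occ=0, LF[6]=C('n')+0=4+0=4

Answer: 2 5 3 1 0 6 4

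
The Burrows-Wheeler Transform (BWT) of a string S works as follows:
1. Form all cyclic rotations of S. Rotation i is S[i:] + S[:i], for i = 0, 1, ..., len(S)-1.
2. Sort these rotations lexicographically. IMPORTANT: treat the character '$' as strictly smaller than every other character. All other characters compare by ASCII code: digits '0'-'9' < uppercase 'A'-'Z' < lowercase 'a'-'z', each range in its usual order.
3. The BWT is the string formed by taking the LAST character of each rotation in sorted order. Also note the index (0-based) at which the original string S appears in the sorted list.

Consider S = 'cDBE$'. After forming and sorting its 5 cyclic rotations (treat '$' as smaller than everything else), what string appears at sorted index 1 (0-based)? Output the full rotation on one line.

All 5 rotations (rotation i = S[i:]+S[:i]):
  rot[0] = cDBE$
  rot[1] = DBE$c
  rot[2] = BE$cD
  rot[3] = E$cDB
  rot[4] = $cDBE
Sorted (with $ < everything):
  sorted[0] = $cDBE
  sorted[1] = BE$cD
  sorted[2] = DBE$c
  sorted[3] = E$cDB
  sorted[4] = cDBE$
sorted[1] = BE$cD

Answer: BE$cD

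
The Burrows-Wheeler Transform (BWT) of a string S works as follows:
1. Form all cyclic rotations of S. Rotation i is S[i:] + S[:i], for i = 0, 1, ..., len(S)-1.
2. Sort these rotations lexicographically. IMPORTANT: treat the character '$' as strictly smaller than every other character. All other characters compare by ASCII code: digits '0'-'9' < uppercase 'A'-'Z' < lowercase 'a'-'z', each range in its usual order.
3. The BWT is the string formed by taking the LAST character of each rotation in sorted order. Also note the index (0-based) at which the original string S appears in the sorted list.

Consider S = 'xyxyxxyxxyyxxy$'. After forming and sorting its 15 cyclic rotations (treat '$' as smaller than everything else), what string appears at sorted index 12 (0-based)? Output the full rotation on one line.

All 15 rotations (rotation i = S[i:]+S[:i]):
  rot[0] = xyxyxxyxxyyxxy$
  rot[1] = yxyxxyxxyyxxy$x
  rot[2] = xyxxyxxyyxxy$xy
  rot[3] = yxxyxxyyxxy$xyx
  rot[4] = xxyxxyyxxy$xyxy
  rot[5] = xyxxyyxxy$xyxyx
  rot[6] = yxxyyxxy$xyxyxx
  rot[7] = xxyyxxy$xyxyxxy
  rot[8] = xyyxxy$xyxyxxyx
  rot[9] = yyxxy$xyxyxxyxx
  rot[10] = yxxy$xyxyxxyxxy
  rot[11] = xxy$xyxyxxyxxyy
  rot[12] = xy$xyxyxxyxxyyx
  rot[13] = y$xyxyxxyxxyyxx
  rot[14] = $xyxyxxyxxyyxxy
Sorted (with $ < everything):
  sorted[0] = $xyxyxxyxxyyxxy
  sorted[1] = xxy$xyxyxxyxxyy
  sorted[2] = xxyxxyyxxy$xyxy
  sorted[3] = xxyyxxy$xyxyxxy
  sorted[4] = xy$xyxyxxyxxyyx
  sorted[5] = xyxxyxxyyxxy$xy
  sorted[6] = xyxxyyxxy$xyxyx
  sorted[7] = xyxyxxyxxyyxxy$
  sorted[8] = xyyxxy$xyxyxxyx
  sorted[9] = y$xyxyxxyxxyyxx
  sorted[10] = yxxy$xyxyxxyxxy
  sorted[11] = yxxyxxyyxxy$xyx
  sorted[12] = yxxyyxxy$xyxyxx
  sorted[13] = yxyxxyxxyyxxy$x
  sorted[14] = yyxxy$xyxyxxyxx
sorted[12] = yxxyyxxy$xyxyxx

Answer: yxxyyxxy$xyxyxx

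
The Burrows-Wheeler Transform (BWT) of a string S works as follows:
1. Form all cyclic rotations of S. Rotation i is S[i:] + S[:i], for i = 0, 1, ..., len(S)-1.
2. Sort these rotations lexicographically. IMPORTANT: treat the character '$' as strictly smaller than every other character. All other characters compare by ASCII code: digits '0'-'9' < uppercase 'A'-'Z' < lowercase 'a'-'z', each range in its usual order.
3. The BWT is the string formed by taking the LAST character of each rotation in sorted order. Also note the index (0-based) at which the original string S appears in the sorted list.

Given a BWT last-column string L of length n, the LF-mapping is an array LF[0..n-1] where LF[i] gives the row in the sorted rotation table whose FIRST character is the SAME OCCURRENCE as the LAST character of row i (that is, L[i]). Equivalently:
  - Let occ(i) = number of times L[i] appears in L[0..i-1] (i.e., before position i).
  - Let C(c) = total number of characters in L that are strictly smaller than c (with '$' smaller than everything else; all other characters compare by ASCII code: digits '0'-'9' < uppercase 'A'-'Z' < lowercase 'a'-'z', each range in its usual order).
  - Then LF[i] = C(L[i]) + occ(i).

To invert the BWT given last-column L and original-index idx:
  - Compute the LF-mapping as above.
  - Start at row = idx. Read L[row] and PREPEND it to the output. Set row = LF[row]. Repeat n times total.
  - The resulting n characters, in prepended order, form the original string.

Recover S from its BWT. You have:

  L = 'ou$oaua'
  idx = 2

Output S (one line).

Answer: auuaoo$

Derivation:
LF mapping: 3 5 0 4 1 6 2
Walk LF starting at row 2, prepending L[row]:
  step 1: row=2, L[2]='$', prepend. Next row=LF[2]=0
  step 2: row=0, L[0]='o', prepend. Next row=LF[0]=3
  step 3: row=3, L[3]='o', prepend. Next row=LF[3]=4
  step 4: row=4, L[4]='a', prepend. Next row=LF[4]=1
  step 5: row=1, L[1]='u', prepend. Next row=LF[1]=5
  step 6: row=5, L[5]='u', prepend. Next row=LF[5]=6
  step 7: row=6, L[6]='a', prepend. Next row=LF[6]=2
Reversed output: auuaoo$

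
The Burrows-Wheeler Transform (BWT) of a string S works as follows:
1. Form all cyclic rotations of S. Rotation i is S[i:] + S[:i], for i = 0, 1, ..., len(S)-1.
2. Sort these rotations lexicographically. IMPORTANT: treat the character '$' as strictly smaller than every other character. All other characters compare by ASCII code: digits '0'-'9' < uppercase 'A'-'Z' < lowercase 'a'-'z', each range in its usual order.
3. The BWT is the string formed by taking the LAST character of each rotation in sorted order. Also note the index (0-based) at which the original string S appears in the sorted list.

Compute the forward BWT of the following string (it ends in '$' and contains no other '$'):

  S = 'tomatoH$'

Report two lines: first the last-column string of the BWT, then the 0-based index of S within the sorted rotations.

Answer: Homotta$
7

Derivation:
All 8 rotations (rotation i = S[i:]+S[:i]):
  rot[0] = tomatoH$
  rot[1] = omatoH$t
  rot[2] = matoH$to
  rot[3] = atoH$tom
  rot[4] = toH$toma
  rot[5] = oH$tomat
  rot[6] = H$tomato
  rot[7] = $tomatoH
Sorted (with $ < everything):
  sorted[0] = $tomatoH  (last char: 'H')
  sorted[1] = H$tomato  (last char: 'o')
  sorted[2] = atoH$tom  (last char: 'm')
  sorted[3] = matoH$to  (last char: 'o')
  sorted[4] = oH$tomat  (last char: 't')
  sorted[5] = omatoH$t  (last char: 't')
  sorted[6] = toH$toma  (last char: 'a')
  sorted[7] = tomatoH$  (last char: '$')
Last column: Homotta$
Original string S is at sorted index 7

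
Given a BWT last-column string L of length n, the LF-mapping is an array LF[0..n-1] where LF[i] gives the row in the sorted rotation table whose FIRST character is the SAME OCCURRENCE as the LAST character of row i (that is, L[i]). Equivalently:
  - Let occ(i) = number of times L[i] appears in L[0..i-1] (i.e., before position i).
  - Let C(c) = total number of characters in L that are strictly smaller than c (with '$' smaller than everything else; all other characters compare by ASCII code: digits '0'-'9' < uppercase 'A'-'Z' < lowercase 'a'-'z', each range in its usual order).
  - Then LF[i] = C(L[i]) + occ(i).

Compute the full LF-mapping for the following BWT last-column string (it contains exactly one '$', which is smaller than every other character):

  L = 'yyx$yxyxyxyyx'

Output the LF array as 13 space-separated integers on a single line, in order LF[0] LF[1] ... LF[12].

Char counts: '$':1, 'x':5, 'y':7
C (first-col start): C('$')=0, C('x')=1, C('y')=6
L[0]='y': occ=0, LF[0]=C('y')+0=6+0=6
L[1]='y': occ=1, LF[1]=C('y')+1=6+1=7
L[2]='x': occ=0, LF[2]=C('x')+0=1+0=1
L[3]='$': occ=0, LF[3]=C('$')+0=0+0=0
L[4]='y': occ=2, LF[4]=C('y')+2=6+2=8
L[5]='x': occ=1, LF[5]=C('x')+1=1+1=2
L[6]='y': occ=3, LF[6]=C('y')+3=6+3=9
L[7]='x': occ=2, LF[7]=C('x')+2=1+2=3
L[8]='y': occ=4, LF[8]=C('y')+4=6+4=10
L[9]='x': occ=3, LF[9]=C('x')+3=1+3=4
L[10]='y': occ=5, LF[10]=C('y')+5=6+5=11
L[11]='y': occ=6, LF[11]=C('y')+6=6+6=12
L[12]='x': occ=4, LF[12]=C('x')+4=1+4=5

Answer: 6 7 1 0 8 2 9 3 10 4 11 12 5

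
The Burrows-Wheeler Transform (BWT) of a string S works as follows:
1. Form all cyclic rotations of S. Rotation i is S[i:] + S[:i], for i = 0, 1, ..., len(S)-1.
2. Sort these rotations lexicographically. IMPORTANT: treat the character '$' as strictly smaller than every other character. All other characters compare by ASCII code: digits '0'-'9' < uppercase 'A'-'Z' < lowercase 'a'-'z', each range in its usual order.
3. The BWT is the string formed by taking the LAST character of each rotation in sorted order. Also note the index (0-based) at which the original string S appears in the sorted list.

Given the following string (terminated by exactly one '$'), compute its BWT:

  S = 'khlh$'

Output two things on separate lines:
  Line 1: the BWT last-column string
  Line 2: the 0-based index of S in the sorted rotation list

All 5 rotations (rotation i = S[i:]+S[:i]):
  rot[0] = khlh$
  rot[1] = hlh$k
  rot[2] = lh$kh
  rot[3] = h$khl
  rot[4] = $khlh
Sorted (with $ < everything):
  sorted[0] = $khlh  (last char: 'h')
  sorted[1] = h$khl  (last char: 'l')
  sorted[2] = hlh$k  (last char: 'k')
  sorted[3] = khlh$  (last char: '$')
  sorted[4] = lh$kh  (last char: 'h')
Last column: hlk$h
Original string S is at sorted index 3

Answer: hlk$h
3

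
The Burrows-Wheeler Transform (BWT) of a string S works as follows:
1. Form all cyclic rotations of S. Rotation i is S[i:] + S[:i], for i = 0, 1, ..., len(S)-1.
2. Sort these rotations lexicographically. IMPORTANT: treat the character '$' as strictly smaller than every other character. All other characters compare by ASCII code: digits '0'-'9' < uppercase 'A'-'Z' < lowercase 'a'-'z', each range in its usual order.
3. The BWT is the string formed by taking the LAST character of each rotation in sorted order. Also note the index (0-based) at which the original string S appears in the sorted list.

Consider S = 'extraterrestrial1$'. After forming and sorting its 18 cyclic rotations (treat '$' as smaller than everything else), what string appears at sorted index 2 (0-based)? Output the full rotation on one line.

All 18 rotations (rotation i = S[i:]+S[:i]):
  rot[0] = extraterrestrial1$
  rot[1] = xtraterrestrial1$e
  rot[2] = traterrestrial1$ex
  rot[3] = raterrestrial1$ext
  rot[4] = aterrestrial1$extr
  rot[5] = terrestrial1$extra
  rot[6] = errestrial1$extrat
  rot[7] = rrestrial1$extrate
  rot[8] = restrial1$extrater
  rot[9] = estrial1$extraterr
  rot[10] = strial1$extraterre
  rot[11] = trial1$extraterres
  rot[12] = rial1$extraterrest
  rot[13] = ial1$extraterrestr
  rot[14] = al1$extraterrestri
  rot[15] = l1$extraterrestria
  rot[16] = 1$extraterrestrial
  rot[17] = $extraterrestrial1
Sorted (with $ < everything):
  sorted[0] = $extraterrestrial1
  sorted[1] = 1$extraterrestrial
  sorted[2] = al1$extraterrestri
  sorted[3] = aterrestrial1$extr
  sorted[4] = errestrial1$extrat
  sorted[5] = estrial1$extraterr
  sorted[6] = extraterrestrial1$
  sorted[7] = ial1$extraterrestr
  sorted[8] = l1$extraterrestria
  sorted[9] = raterrestrial1$ext
  sorted[10] = restrial1$extrater
  sorted[11] = rial1$extraterrest
  sorted[12] = rrestrial1$extrate
  sorted[13] = strial1$extraterre
  sorted[14] = terrestrial1$extra
  sorted[15] = traterrestrial1$ex
  sorted[16] = trial1$extraterres
  sorted[17] = xtraterrestrial1$e
sorted[2] = al1$extraterrestri

Answer: al1$extraterrestri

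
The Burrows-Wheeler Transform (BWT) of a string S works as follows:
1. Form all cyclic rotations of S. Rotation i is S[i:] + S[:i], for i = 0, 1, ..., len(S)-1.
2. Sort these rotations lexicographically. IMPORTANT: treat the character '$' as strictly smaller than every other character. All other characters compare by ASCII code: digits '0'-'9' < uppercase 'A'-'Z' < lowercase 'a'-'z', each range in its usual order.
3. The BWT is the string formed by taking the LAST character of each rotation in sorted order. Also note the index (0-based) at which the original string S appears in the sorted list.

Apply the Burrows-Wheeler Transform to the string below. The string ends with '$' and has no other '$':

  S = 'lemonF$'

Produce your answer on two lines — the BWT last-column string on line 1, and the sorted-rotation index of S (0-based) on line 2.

Answer: Fnl$eom
3

Derivation:
All 7 rotations (rotation i = S[i:]+S[:i]):
  rot[0] = lemonF$
  rot[1] = emonF$l
  rot[2] = monF$le
  rot[3] = onF$lem
  rot[4] = nF$lemo
  rot[5] = F$lemon
  rot[6] = $lemonF
Sorted (with $ < everything):
  sorted[0] = $lemonF  (last char: 'F')
  sorted[1] = F$lemon  (last char: 'n')
  sorted[2] = emonF$l  (last char: 'l')
  sorted[3] = lemonF$  (last char: '$')
  sorted[4] = monF$le  (last char: 'e')
  sorted[5] = nF$lemo  (last char: 'o')
  sorted[6] = onF$lem  (last char: 'm')
Last column: Fnl$eom
Original string S is at sorted index 3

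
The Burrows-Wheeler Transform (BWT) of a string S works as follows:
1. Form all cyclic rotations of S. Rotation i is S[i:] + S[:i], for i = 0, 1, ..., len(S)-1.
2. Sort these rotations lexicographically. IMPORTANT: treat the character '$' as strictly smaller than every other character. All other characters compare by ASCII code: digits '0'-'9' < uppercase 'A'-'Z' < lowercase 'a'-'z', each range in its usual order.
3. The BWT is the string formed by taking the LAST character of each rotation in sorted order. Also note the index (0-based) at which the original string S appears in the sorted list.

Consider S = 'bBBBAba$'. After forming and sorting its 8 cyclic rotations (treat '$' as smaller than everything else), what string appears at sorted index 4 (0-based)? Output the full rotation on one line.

Answer: BBBAba$b

Derivation:
All 8 rotations (rotation i = S[i:]+S[:i]):
  rot[0] = bBBBAba$
  rot[1] = BBBAba$b
  rot[2] = BBAba$bB
  rot[3] = BAba$bBB
  rot[4] = Aba$bBBB
  rot[5] = ba$bBBBA
  rot[6] = a$bBBBAb
  rot[7] = $bBBBAba
Sorted (with $ < everything):
  sorted[0] = $bBBBAba
  sorted[1] = Aba$bBBB
  sorted[2] = BAba$bBB
  sorted[3] = BBAba$bB
  sorted[4] = BBBAba$b
  sorted[5] = a$bBBBAb
  sorted[6] = bBBBAba$
  sorted[7] = ba$bBBBA
sorted[4] = BBBAba$b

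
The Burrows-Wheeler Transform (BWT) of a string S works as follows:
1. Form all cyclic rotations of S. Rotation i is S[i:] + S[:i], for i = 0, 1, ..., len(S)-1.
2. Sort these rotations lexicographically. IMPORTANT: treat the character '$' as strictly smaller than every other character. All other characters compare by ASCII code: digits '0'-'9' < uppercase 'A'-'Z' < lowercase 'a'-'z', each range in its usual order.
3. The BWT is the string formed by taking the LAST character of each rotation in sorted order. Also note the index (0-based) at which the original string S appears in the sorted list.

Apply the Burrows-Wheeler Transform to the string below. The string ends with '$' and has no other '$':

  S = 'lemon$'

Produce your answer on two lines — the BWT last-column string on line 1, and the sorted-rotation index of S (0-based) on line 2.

All 6 rotations (rotation i = S[i:]+S[:i]):
  rot[0] = lemon$
  rot[1] = emon$l
  rot[2] = mon$le
  rot[3] = on$lem
  rot[4] = n$lemo
  rot[5] = $lemon
Sorted (with $ < everything):
  sorted[0] = $lemon  (last char: 'n')
  sorted[1] = emon$l  (last char: 'l')
  sorted[2] = lemon$  (last char: '$')
  sorted[3] = mon$le  (last char: 'e')
  sorted[4] = n$lemo  (last char: 'o')
  sorted[5] = on$lem  (last char: 'm')
Last column: nl$eom
Original string S is at sorted index 2

Answer: nl$eom
2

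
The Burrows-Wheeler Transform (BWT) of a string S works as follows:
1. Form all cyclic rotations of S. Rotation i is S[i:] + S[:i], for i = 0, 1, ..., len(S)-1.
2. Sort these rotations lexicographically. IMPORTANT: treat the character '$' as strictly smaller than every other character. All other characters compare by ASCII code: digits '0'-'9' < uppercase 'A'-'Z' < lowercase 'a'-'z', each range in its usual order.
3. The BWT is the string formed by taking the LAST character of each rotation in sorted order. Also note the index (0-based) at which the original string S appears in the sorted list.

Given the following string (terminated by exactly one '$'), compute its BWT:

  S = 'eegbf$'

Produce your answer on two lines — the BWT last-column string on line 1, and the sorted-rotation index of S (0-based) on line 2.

Answer: fg$ebe
2

Derivation:
All 6 rotations (rotation i = S[i:]+S[:i]):
  rot[0] = eegbf$
  rot[1] = egbf$e
  rot[2] = gbf$ee
  rot[3] = bf$eeg
  rot[4] = f$eegb
  rot[5] = $eegbf
Sorted (with $ < everything):
  sorted[0] = $eegbf  (last char: 'f')
  sorted[1] = bf$eeg  (last char: 'g')
  sorted[2] = eegbf$  (last char: '$')
  sorted[3] = egbf$e  (last char: 'e')
  sorted[4] = f$eegb  (last char: 'b')
  sorted[5] = gbf$ee  (last char: 'e')
Last column: fg$ebe
Original string S is at sorted index 2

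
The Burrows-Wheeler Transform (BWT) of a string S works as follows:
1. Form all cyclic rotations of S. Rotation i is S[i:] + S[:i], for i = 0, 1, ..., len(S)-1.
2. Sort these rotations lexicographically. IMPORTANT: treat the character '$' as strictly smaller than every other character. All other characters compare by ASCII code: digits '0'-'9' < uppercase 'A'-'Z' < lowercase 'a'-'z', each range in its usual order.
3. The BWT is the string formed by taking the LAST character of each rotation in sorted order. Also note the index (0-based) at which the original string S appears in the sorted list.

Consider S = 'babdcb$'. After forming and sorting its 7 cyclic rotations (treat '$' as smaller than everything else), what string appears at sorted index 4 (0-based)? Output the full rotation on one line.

All 7 rotations (rotation i = S[i:]+S[:i]):
  rot[0] = babdcb$
  rot[1] = abdcb$b
  rot[2] = bdcb$ba
  rot[3] = dcb$bab
  rot[4] = cb$babd
  rot[5] = b$babdc
  rot[6] = $babdcb
Sorted (with $ < everything):
  sorted[0] = $babdcb
  sorted[1] = abdcb$b
  sorted[2] = b$babdc
  sorted[3] = babdcb$
  sorted[4] = bdcb$ba
  sorted[5] = cb$babd
  sorted[6] = dcb$bab
sorted[4] = bdcb$ba

Answer: bdcb$ba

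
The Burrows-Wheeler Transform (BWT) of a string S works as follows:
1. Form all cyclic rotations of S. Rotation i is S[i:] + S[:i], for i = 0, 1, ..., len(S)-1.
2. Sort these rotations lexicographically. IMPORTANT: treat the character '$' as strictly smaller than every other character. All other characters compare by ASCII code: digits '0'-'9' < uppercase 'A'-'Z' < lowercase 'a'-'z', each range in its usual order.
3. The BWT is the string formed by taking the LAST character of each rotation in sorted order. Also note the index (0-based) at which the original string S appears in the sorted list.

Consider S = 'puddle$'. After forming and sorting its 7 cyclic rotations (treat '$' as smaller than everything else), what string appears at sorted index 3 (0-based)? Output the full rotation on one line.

Answer: e$puddl

Derivation:
All 7 rotations (rotation i = S[i:]+S[:i]):
  rot[0] = puddle$
  rot[1] = uddle$p
  rot[2] = ddle$pu
  rot[3] = dle$pud
  rot[4] = le$pudd
  rot[5] = e$puddl
  rot[6] = $puddle
Sorted (with $ < everything):
  sorted[0] = $puddle
  sorted[1] = ddle$pu
  sorted[2] = dle$pud
  sorted[3] = e$puddl
  sorted[4] = le$pudd
  sorted[5] = puddle$
  sorted[6] = uddle$p
sorted[3] = e$puddl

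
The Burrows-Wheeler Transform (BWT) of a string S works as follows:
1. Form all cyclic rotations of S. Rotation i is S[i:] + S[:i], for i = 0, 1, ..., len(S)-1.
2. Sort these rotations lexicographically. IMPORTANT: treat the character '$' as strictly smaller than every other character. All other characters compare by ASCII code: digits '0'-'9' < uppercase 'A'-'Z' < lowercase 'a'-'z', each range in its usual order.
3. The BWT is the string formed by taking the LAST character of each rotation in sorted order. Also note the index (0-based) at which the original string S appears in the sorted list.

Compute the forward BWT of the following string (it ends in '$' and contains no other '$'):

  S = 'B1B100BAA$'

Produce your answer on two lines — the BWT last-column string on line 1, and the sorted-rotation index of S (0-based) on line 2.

All 10 rotations (rotation i = S[i:]+S[:i]):
  rot[0] = B1B100BAA$
  rot[1] = 1B100BAA$B
  rot[2] = B100BAA$B1
  rot[3] = 100BAA$B1B
  rot[4] = 00BAA$B1B1
  rot[5] = 0BAA$B1B10
  rot[6] = BAA$B1B100
  rot[7] = AA$B1B100B
  rot[8] = A$B1B100BA
  rot[9] = $B1B100BAA
Sorted (with $ < everything):
  sorted[0] = $B1B100BAA  (last char: 'A')
  sorted[1] = 00BAA$B1B1  (last char: '1')
  sorted[2] = 0BAA$B1B10  (last char: '0')
  sorted[3] = 100BAA$B1B  (last char: 'B')
  sorted[4] = 1B100BAA$B  (last char: 'B')
  sorted[5] = A$B1B100BA  (last char: 'A')
  sorted[6] = AA$B1B100B  (last char: 'B')
  sorted[7] = B100BAA$B1  (last char: '1')
  sorted[8] = B1B100BAA$  (last char: '$')
  sorted[9] = BAA$B1B100  (last char: '0')
Last column: A10BBAB1$0
Original string S is at sorted index 8

Answer: A10BBAB1$0
8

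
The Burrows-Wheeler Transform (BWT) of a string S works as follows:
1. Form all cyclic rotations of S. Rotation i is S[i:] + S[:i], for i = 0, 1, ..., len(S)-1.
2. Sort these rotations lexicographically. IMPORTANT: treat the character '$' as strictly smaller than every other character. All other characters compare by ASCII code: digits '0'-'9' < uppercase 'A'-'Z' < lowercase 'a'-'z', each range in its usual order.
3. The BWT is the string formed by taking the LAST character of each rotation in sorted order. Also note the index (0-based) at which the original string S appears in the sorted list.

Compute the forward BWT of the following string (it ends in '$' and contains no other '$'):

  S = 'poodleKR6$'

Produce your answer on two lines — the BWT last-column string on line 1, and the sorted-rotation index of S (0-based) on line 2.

Answer: 6ReKoldop$
9

Derivation:
All 10 rotations (rotation i = S[i:]+S[:i]):
  rot[0] = poodleKR6$
  rot[1] = oodleKR6$p
  rot[2] = odleKR6$po
  rot[3] = dleKR6$poo
  rot[4] = leKR6$pood
  rot[5] = eKR6$poodl
  rot[6] = KR6$poodle
  rot[7] = R6$poodleK
  rot[8] = 6$poodleKR
  rot[9] = $poodleKR6
Sorted (with $ < everything):
  sorted[0] = $poodleKR6  (last char: '6')
  sorted[1] = 6$poodleKR  (last char: 'R')
  sorted[2] = KR6$poodle  (last char: 'e')
  sorted[3] = R6$poodleK  (last char: 'K')
  sorted[4] = dleKR6$poo  (last char: 'o')
  sorted[5] = eKR6$poodl  (last char: 'l')
  sorted[6] = leKR6$pood  (last char: 'd')
  sorted[7] = odleKR6$po  (last char: 'o')
  sorted[8] = oodleKR6$p  (last char: 'p')
  sorted[9] = poodleKR6$  (last char: '$')
Last column: 6ReKoldop$
Original string S is at sorted index 9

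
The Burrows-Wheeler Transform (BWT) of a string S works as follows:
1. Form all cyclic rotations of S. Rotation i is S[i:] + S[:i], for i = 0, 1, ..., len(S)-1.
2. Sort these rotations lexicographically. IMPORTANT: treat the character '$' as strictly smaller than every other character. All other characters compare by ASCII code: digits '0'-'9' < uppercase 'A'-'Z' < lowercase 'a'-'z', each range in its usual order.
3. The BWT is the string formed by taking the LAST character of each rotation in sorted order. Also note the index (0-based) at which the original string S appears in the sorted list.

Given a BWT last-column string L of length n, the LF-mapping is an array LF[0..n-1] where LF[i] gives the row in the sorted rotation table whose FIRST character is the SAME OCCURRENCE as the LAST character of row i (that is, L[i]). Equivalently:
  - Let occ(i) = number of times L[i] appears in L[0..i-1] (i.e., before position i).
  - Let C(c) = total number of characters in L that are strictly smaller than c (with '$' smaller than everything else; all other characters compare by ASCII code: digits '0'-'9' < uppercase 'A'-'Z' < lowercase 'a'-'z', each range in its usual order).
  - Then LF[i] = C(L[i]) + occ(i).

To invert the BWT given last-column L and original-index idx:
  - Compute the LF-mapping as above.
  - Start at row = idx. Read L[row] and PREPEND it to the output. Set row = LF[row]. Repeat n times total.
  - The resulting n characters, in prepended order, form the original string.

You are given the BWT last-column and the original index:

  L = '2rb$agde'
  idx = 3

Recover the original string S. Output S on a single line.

Answer: badger2$

Derivation:
LF mapping: 1 7 3 0 2 6 4 5
Walk LF starting at row 3, prepending L[row]:
  step 1: row=3, L[3]='$', prepend. Next row=LF[3]=0
  step 2: row=0, L[0]='2', prepend. Next row=LF[0]=1
  step 3: row=1, L[1]='r', prepend. Next row=LF[1]=7
  step 4: row=7, L[7]='e', prepend. Next row=LF[7]=5
  step 5: row=5, L[5]='g', prepend. Next row=LF[5]=6
  step 6: row=6, L[6]='d', prepend. Next row=LF[6]=4
  step 7: row=4, L[4]='a', prepend. Next row=LF[4]=2
  step 8: row=2, L[2]='b', prepend. Next row=LF[2]=3
Reversed output: badger2$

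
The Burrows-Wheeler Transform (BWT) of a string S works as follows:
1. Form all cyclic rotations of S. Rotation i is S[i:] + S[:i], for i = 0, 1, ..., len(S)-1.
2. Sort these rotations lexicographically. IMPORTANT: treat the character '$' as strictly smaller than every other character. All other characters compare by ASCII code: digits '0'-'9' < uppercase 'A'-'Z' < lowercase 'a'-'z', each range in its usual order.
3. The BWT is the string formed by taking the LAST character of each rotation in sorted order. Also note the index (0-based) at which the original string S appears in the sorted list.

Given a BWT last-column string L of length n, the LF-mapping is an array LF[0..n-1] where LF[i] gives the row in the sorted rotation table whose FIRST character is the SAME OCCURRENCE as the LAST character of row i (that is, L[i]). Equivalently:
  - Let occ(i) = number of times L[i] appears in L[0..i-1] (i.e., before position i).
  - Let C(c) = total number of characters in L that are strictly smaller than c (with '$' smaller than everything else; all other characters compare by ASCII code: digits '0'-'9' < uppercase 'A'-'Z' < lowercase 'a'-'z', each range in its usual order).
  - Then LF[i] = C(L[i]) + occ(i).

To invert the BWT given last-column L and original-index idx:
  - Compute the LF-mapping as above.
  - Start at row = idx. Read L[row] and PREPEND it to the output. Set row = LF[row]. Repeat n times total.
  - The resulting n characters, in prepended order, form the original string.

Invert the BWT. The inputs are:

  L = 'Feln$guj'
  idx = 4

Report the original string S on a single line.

Answer: jungleF$

Derivation:
LF mapping: 1 2 5 6 0 3 7 4
Walk LF starting at row 4, prepending L[row]:
  step 1: row=4, L[4]='$', prepend. Next row=LF[4]=0
  step 2: row=0, L[0]='F', prepend. Next row=LF[0]=1
  step 3: row=1, L[1]='e', prepend. Next row=LF[1]=2
  step 4: row=2, L[2]='l', prepend. Next row=LF[2]=5
  step 5: row=5, L[5]='g', prepend. Next row=LF[5]=3
  step 6: row=3, L[3]='n', prepend. Next row=LF[3]=6
  step 7: row=6, L[6]='u', prepend. Next row=LF[6]=7
  step 8: row=7, L[7]='j', prepend. Next row=LF[7]=4
Reversed output: jungleF$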